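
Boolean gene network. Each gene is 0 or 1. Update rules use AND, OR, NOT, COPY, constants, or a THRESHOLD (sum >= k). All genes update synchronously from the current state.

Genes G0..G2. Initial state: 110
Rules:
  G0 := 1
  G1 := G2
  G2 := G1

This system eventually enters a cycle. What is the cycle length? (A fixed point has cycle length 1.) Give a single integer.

Step 0: 110
Step 1: G0=1(const) G1=G2=0 G2=G1=1 -> 101
Step 2: G0=1(const) G1=G2=1 G2=G1=0 -> 110
State from step 2 equals state from step 0 -> cycle length 2

Answer: 2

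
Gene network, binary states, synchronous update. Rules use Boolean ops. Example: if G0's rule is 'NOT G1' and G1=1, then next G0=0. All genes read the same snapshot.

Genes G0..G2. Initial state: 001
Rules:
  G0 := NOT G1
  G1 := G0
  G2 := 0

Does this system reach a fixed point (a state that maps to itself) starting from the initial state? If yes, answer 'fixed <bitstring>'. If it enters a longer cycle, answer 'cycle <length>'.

Answer: cycle 4

Derivation:
Step 0: 001
Step 1: G0=NOT G1=NOT 0=1 G1=G0=0 G2=0(const) -> 100
Step 2: G0=NOT G1=NOT 0=1 G1=G0=1 G2=0(const) -> 110
Step 3: G0=NOT G1=NOT 1=0 G1=G0=1 G2=0(const) -> 010
Step 4: G0=NOT G1=NOT 1=0 G1=G0=0 G2=0(const) -> 000
Step 5: G0=NOT G1=NOT 0=1 G1=G0=0 G2=0(const) -> 100
Cycle of length 4 starting at step 1 -> no fixed point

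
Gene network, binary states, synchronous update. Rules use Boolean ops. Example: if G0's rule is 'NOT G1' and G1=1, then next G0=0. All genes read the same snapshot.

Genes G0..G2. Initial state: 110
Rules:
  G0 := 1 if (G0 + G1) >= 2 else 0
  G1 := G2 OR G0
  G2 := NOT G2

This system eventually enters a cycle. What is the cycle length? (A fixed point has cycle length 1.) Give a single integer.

Step 0: 110
Step 1: G0=(1+1>=2)=1 G1=G2|G0=0|1=1 G2=NOT G2=NOT 0=1 -> 111
Step 2: G0=(1+1>=2)=1 G1=G2|G0=1|1=1 G2=NOT G2=NOT 1=0 -> 110
State from step 2 equals state from step 0 -> cycle length 2

Answer: 2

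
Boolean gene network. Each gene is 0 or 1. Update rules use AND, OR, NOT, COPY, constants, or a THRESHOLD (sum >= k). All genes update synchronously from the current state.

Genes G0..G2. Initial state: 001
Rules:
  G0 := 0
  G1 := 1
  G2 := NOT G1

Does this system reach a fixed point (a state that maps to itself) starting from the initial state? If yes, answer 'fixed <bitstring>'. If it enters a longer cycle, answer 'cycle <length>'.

Step 0: 001
Step 1: G0=0(const) G1=1(const) G2=NOT G1=NOT 0=1 -> 011
Step 2: G0=0(const) G1=1(const) G2=NOT G1=NOT 1=0 -> 010
Step 3: G0=0(const) G1=1(const) G2=NOT G1=NOT 1=0 -> 010
Fixed point reached at step 2: 010

Answer: fixed 010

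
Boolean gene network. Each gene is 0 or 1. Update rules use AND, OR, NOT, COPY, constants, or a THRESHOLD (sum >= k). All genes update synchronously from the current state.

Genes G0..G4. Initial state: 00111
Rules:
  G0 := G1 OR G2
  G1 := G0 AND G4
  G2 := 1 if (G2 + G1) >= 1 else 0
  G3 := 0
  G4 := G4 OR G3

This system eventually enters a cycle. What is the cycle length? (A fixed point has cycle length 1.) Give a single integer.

Step 0: 00111
Step 1: G0=G1|G2=0|1=1 G1=G0&G4=0&1=0 G2=(1+0>=1)=1 G3=0(const) G4=G4|G3=1|1=1 -> 10101
Step 2: G0=G1|G2=0|1=1 G1=G0&G4=1&1=1 G2=(1+0>=1)=1 G3=0(const) G4=G4|G3=1|0=1 -> 11101
Step 3: G0=G1|G2=1|1=1 G1=G0&G4=1&1=1 G2=(1+1>=1)=1 G3=0(const) G4=G4|G3=1|0=1 -> 11101
State from step 3 equals state from step 2 -> cycle length 1

Answer: 1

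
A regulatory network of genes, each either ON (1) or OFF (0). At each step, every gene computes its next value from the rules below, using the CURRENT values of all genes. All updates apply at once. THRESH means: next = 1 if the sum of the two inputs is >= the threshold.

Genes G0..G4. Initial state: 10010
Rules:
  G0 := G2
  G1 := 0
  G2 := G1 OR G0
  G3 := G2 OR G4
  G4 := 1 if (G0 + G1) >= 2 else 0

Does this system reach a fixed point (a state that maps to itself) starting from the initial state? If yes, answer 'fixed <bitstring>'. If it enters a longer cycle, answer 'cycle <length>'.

Step 0: 10010
Step 1: G0=G2=0 G1=0(const) G2=G1|G0=0|1=1 G3=G2|G4=0|0=0 G4=(1+0>=2)=0 -> 00100
Step 2: G0=G2=1 G1=0(const) G2=G1|G0=0|0=0 G3=G2|G4=1|0=1 G4=(0+0>=2)=0 -> 10010
Cycle of length 2 starting at step 0 -> no fixed point

Answer: cycle 2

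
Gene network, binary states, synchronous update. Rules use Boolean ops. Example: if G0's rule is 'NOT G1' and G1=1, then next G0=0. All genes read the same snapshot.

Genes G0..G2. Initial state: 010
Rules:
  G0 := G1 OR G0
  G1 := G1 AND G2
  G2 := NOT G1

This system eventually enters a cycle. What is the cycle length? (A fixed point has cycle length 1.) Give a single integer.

Answer: 1

Derivation:
Step 0: 010
Step 1: G0=G1|G0=1|0=1 G1=G1&G2=1&0=0 G2=NOT G1=NOT 1=0 -> 100
Step 2: G0=G1|G0=0|1=1 G1=G1&G2=0&0=0 G2=NOT G1=NOT 0=1 -> 101
Step 3: G0=G1|G0=0|1=1 G1=G1&G2=0&1=0 G2=NOT G1=NOT 0=1 -> 101
State from step 3 equals state from step 2 -> cycle length 1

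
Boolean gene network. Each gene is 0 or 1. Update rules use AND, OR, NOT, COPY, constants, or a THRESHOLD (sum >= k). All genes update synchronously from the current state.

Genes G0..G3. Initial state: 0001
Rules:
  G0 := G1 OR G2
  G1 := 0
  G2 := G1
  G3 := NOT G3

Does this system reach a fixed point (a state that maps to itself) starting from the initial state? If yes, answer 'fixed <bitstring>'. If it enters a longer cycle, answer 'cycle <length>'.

Answer: cycle 2

Derivation:
Step 0: 0001
Step 1: G0=G1|G2=0|0=0 G1=0(const) G2=G1=0 G3=NOT G3=NOT 1=0 -> 0000
Step 2: G0=G1|G2=0|0=0 G1=0(const) G2=G1=0 G3=NOT G3=NOT 0=1 -> 0001
Cycle of length 2 starting at step 0 -> no fixed point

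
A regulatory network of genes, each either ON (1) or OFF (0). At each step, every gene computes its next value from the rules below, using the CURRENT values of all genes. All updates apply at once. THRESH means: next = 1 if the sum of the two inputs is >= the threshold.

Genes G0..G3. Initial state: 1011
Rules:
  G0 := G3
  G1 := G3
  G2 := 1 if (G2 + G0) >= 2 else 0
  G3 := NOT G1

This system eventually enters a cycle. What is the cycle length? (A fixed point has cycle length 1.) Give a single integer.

Answer: 4

Derivation:
Step 0: 1011
Step 1: G0=G3=1 G1=G3=1 G2=(1+1>=2)=1 G3=NOT G1=NOT 0=1 -> 1111
Step 2: G0=G3=1 G1=G3=1 G2=(1+1>=2)=1 G3=NOT G1=NOT 1=0 -> 1110
Step 3: G0=G3=0 G1=G3=0 G2=(1+1>=2)=1 G3=NOT G1=NOT 1=0 -> 0010
Step 4: G0=G3=0 G1=G3=0 G2=(1+0>=2)=0 G3=NOT G1=NOT 0=1 -> 0001
Step 5: G0=G3=1 G1=G3=1 G2=(0+0>=2)=0 G3=NOT G1=NOT 0=1 -> 1101
Step 6: G0=G3=1 G1=G3=1 G2=(0+1>=2)=0 G3=NOT G1=NOT 1=0 -> 1100
Step 7: G0=G3=0 G1=G3=0 G2=(0+1>=2)=0 G3=NOT G1=NOT 1=0 -> 0000
Step 8: G0=G3=0 G1=G3=0 G2=(0+0>=2)=0 G3=NOT G1=NOT 0=1 -> 0001
State from step 8 equals state from step 4 -> cycle length 4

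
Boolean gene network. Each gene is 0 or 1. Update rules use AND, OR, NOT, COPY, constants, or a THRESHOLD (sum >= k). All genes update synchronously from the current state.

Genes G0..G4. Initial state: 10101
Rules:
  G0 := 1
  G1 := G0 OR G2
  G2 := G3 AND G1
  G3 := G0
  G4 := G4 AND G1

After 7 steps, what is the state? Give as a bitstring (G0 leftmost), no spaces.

Step 1: G0=1(const) G1=G0|G2=1|1=1 G2=G3&G1=0&0=0 G3=G0=1 G4=G4&G1=1&0=0 -> 11010
Step 2: G0=1(const) G1=G0|G2=1|0=1 G2=G3&G1=1&1=1 G3=G0=1 G4=G4&G1=0&1=0 -> 11110
Step 3: G0=1(const) G1=G0|G2=1|1=1 G2=G3&G1=1&1=1 G3=G0=1 G4=G4&G1=0&1=0 -> 11110
Step 4: G0=1(const) G1=G0|G2=1|1=1 G2=G3&G1=1&1=1 G3=G0=1 G4=G4&G1=0&1=0 -> 11110
Step 5: G0=1(const) G1=G0|G2=1|1=1 G2=G3&G1=1&1=1 G3=G0=1 G4=G4&G1=0&1=0 -> 11110
Step 6: G0=1(const) G1=G0|G2=1|1=1 G2=G3&G1=1&1=1 G3=G0=1 G4=G4&G1=0&1=0 -> 11110
Step 7: G0=1(const) G1=G0|G2=1|1=1 G2=G3&G1=1&1=1 G3=G0=1 G4=G4&G1=0&1=0 -> 11110

11110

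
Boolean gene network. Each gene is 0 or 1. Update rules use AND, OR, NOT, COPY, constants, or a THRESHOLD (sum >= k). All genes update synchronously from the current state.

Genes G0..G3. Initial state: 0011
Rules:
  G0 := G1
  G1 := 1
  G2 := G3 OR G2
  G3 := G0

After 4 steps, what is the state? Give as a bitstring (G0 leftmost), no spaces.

Step 1: G0=G1=0 G1=1(const) G2=G3|G2=1|1=1 G3=G0=0 -> 0110
Step 2: G0=G1=1 G1=1(const) G2=G3|G2=0|1=1 G3=G0=0 -> 1110
Step 3: G0=G1=1 G1=1(const) G2=G3|G2=0|1=1 G3=G0=1 -> 1111
Step 4: G0=G1=1 G1=1(const) G2=G3|G2=1|1=1 G3=G0=1 -> 1111

1111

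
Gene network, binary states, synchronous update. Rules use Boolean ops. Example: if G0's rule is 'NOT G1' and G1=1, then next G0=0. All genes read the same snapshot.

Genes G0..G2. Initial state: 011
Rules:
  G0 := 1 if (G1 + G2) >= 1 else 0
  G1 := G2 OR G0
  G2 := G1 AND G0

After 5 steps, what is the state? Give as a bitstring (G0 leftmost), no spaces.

Step 1: G0=(1+1>=1)=1 G1=G2|G0=1|0=1 G2=G1&G0=1&0=0 -> 110
Step 2: G0=(1+0>=1)=1 G1=G2|G0=0|1=1 G2=G1&G0=1&1=1 -> 111
Step 3: G0=(1+1>=1)=1 G1=G2|G0=1|1=1 G2=G1&G0=1&1=1 -> 111
Step 4: G0=(1+1>=1)=1 G1=G2|G0=1|1=1 G2=G1&G0=1&1=1 -> 111
Step 5: G0=(1+1>=1)=1 G1=G2|G0=1|1=1 G2=G1&G0=1&1=1 -> 111

111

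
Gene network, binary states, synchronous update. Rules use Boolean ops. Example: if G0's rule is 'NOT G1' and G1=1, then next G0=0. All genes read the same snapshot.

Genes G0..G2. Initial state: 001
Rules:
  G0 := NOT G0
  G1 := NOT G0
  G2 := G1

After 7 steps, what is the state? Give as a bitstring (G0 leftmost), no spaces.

Step 1: G0=NOT G0=NOT 0=1 G1=NOT G0=NOT 0=1 G2=G1=0 -> 110
Step 2: G0=NOT G0=NOT 1=0 G1=NOT G0=NOT 1=0 G2=G1=1 -> 001
Step 3: G0=NOT G0=NOT 0=1 G1=NOT G0=NOT 0=1 G2=G1=0 -> 110
Step 4: G0=NOT G0=NOT 1=0 G1=NOT G0=NOT 1=0 G2=G1=1 -> 001
Step 5: G0=NOT G0=NOT 0=1 G1=NOT G0=NOT 0=1 G2=G1=0 -> 110
Step 6: G0=NOT G0=NOT 1=0 G1=NOT G0=NOT 1=0 G2=G1=1 -> 001
Step 7: G0=NOT G0=NOT 0=1 G1=NOT G0=NOT 0=1 G2=G1=0 -> 110

110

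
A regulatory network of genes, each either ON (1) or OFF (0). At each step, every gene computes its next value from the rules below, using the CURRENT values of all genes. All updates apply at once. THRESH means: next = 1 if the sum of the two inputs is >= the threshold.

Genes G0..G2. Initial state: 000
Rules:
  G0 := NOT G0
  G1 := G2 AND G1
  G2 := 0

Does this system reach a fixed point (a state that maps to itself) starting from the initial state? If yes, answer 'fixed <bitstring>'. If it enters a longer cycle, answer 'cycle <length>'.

Step 0: 000
Step 1: G0=NOT G0=NOT 0=1 G1=G2&G1=0&0=0 G2=0(const) -> 100
Step 2: G0=NOT G0=NOT 1=0 G1=G2&G1=0&0=0 G2=0(const) -> 000
Cycle of length 2 starting at step 0 -> no fixed point

Answer: cycle 2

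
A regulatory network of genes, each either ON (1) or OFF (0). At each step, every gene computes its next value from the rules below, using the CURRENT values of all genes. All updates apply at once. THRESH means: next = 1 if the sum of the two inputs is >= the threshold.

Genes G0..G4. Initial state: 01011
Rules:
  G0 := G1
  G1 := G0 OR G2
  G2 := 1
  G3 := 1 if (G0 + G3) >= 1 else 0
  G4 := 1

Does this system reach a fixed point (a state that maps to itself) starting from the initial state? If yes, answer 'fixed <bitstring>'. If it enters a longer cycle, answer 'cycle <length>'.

Answer: fixed 11111

Derivation:
Step 0: 01011
Step 1: G0=G1=1 G1=G0|G2=0|0=0 G2=1(const) G3=(0+1>=1)=1 G4=1(const) -> 10111
Step 2: G0=G1=0 G1=G0|G2=1|1=1 G2=1(const) G3=(1+1>=1)=1 G4=1(const) -> 01111
Step 3: G0=G1=1 G1=G0|G2=0|1=1 G2=1(const) G3=(0+1>=1)=1 G4=1(const) -> 11111
Step 4: G0=G1=1 G1=G0|G2=1|1=1 G2=1(const) G3=(1+1>=1)=1 G4=1(const) -> 11111
Fixed point reached at step 3: 11111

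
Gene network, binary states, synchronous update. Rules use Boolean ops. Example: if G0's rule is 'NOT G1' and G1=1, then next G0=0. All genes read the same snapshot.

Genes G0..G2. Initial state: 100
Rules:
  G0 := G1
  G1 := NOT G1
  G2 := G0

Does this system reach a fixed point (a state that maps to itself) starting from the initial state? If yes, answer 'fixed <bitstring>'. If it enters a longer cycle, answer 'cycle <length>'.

Answer: cycle 2

Derivation:
Step 0: 100
Step 1: G0=G1=0 G1=NOT G1=NOT 0=1 G2=G0=1 -> 011
Step 2: G0=G1=1 G1=NOT G1=NOT 1=0 G2=G0=0 -> 100
Cycle of length 2 starting at step 0 -> no fixed point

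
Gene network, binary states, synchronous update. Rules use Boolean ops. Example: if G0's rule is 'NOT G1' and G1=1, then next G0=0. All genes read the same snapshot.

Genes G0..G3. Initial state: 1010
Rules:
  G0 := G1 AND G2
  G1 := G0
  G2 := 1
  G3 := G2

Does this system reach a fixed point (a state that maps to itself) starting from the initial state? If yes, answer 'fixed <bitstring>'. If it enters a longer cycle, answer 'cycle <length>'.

Answer: cycle 2

Derivation:
Step 0: 1010
Step 1: G0=G1&G2=0&1=0 G1=G0=1 G2=1(const) G3=G2=1 -> 0111
Step 2: G0=G1&G2=1&1=1 G1=G0=0 G2=1(const) G3=G2=1 -> 1011
Step 3: G0=G1&G2=0&1=0 G1=G0=1 G2=1(const) G3=G2=1 -> 0111
Cycle of length 2 starting at step 1 -> no fixed point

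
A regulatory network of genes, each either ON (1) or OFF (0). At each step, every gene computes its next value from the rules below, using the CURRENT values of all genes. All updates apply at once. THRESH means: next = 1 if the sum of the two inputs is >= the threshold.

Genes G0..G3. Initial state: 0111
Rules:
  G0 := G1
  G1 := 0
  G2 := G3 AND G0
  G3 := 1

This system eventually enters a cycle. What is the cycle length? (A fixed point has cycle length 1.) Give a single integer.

Answer: 1

Derivation:
Step 0: 0111
Step 1: G0=G1=1 G1=0(const) G2=G3&G0=1&0=0 G3=1(const) -> 1001
Step 2: G0=G1=0 G1=0(const) G2=G3&G0=1&1=1 G3=1(const) -> 0011
Step 3: G0=G1=0 G1=0(const) G2=G3&G0=1&0=0 G3=1(const) -> 0001
Step 4: G0=G1=0 G1=0(const) G2=G3&G0=1&0=0 G3=1(const) -> 0001
State from step 4 equals state from step 3 -> cycle length 1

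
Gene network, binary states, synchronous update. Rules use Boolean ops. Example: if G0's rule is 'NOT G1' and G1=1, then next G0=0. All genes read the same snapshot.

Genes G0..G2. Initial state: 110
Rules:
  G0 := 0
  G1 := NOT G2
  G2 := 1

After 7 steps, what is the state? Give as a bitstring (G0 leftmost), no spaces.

Step 1: G0=0(const) G1=NOT G2=NOT 0=1 G2=1(const) -> 011
Step 2: G0=0(const) G1=NOT G2=NOT 1=0 G2=1(const) -> 001
Step 3: G0=0(const) G1=NOT G2=NOT 1=0 G2=1(const) -> 001
Step 4: G0=0(const) G1=NOT G2=NOT 1=0 G2=1(const) -> 001
Step 5: G0=0(const) G1=NOT G2=NOT 1=0 G2=1(const) -> 001
Step 6: G0=0(const) G1=NOT G2=NOT 1=0 G2=1(const) -> 001
Step 7: G0=0(const) G1=NOT G2=NOT 1=0 G2=1(const) -> 001

001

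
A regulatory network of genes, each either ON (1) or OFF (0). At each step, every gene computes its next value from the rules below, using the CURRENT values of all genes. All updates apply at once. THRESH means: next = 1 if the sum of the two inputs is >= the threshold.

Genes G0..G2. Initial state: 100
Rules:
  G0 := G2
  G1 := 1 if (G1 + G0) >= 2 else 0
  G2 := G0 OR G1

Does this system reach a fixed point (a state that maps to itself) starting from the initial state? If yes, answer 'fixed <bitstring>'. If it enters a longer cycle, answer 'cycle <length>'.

Step 0: 100
Step 1: G0=G2=0 G1=(0+1>=2)=0 G2=G0|G1=1|0=1 -> 001
Step 2: G0=G2=1 G1=(0+0>=2)=0 G2=G0|G1=0|0=0 -> 100
Cycle of length 2 starting at step 0 -> no fixed point

Answer: cycle 2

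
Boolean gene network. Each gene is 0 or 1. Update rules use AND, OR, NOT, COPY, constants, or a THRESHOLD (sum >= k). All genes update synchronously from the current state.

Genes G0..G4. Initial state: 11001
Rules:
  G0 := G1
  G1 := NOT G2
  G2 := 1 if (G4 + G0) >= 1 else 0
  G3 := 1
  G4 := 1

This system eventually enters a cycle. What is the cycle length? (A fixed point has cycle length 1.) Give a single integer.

Step 0: 11001
Step 1: G0=G1=1 G1=NOT G2=NOT 0=1 G2=(1+1>=1)=1 G3=1(const) G4=1(const) -> 11111
Step 2: G0=G1=1 G1=NOT G2=NOT 1=0 G2=(1+1>=1)=1 G3=1(const) G4=1(const) -> 10111
Step 3: G0=G1=0 G1=NOT G2=NOT 1=0 G2=(1+1>=1)=1 G3=1(const) G4=1(const) -> 00111
Step 4: G0=G1=0 G1=NOT G2=NOT 1=0 G2=(1+0>=1)=1 G3=1(const) G4=1(const) -> 00111
State from step 4 equals state from step 3 -> cycle length 1

Answer: 1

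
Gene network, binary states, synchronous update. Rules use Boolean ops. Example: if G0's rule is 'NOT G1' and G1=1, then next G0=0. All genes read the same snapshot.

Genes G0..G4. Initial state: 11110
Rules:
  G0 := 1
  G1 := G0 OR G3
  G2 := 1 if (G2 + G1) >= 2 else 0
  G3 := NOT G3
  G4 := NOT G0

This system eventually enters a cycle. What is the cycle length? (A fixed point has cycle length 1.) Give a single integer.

Answer: 2

Derivation:
Step 0: 11110
Step 1: G0=1(const) G1=G0|G3=1|1=1 G2=(1+1>=2)=1 G3=NOT G3=NOT 1=0 G4=NOT G0=NOT 1=0 -> 11100
Step 2: G0=1(const) G1=G0|G3=1|0=1 G2=(1+1>=2)=1 G3=NOT G3=NOT 0=1 G4=NOT G0=NOT 1=0 -> 11110
State from step 2 equals state from step 0 -> cycle length 2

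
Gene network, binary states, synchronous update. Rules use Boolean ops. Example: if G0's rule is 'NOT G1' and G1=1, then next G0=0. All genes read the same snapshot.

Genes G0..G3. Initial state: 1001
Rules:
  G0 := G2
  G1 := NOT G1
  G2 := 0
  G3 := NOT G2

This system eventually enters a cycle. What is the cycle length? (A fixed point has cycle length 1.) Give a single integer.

Step 0: 1001
Step 1: G0=G2=0 G1=NOT G1=NOT 0=1 G2=0(const) G3=NOT G2=NOT 0=1 -> 0101
Step 2: G0=G2=0 G1=NOT G1=NOT 1=0 G2=0(const) G3=NOT G2=NOT 0=1 -> 0001
Step 3: G0=G2=0 G1=NOT G1=NOT 0=1 G2=0(const) G3=NOT G2=NOT 0=1 -> 0101
State from step 3 equals state from step 1 -> cycle length 2

Answer: 2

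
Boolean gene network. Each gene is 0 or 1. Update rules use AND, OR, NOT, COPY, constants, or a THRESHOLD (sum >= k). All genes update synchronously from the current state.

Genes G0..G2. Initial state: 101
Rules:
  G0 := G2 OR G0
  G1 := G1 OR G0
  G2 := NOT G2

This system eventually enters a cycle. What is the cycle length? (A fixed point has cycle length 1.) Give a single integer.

Step 0: 101
Step 1: G0=G2|G0=1|1=1 G1=G1|G0=0|1=1 G2=NOT G2=NOT 1=0 -> 110
Step 2: G0=G2|G0=0|1=1 G1=G1|G0=1|1=1 G2=NOT G2=NOT 0=1 -> 111
Step 3: G0=G2|G0=1|1=1 G1=G1|G0=1|1=1 G2=NOT G2=NOT 1=0 -> 110
State from step 3 equals state from step 1 -> cycle length 2

Answer: 2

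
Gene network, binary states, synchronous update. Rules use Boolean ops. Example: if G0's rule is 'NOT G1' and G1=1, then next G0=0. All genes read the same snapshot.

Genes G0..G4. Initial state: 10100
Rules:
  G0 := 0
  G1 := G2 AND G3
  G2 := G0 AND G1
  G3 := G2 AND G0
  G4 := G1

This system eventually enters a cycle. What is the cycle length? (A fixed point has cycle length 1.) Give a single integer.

Step 0: 10100
Step 1: G0=0(const) G1=G2&G3=1&0=0 G2=G0&G1=1&0=0 G3=G2&G0=1&1=1 G4=G1=0 -> 00010
Step 2: G0=0(const) G1=G2&G3=0&1=0 G2=G0&G1=0&0=0 G3=G2&G0=0&0=0 G4=G1=0 -> 00000
Step 3: G0=0(const) G1=G2&G3=0&0=0 G2=G0&G1=0&0=0 G3=G2&G0=0&0=0 G4=G1=0 -> 00000
State from step 3 equals state from step 2 -> cycle length 1

Answer: 1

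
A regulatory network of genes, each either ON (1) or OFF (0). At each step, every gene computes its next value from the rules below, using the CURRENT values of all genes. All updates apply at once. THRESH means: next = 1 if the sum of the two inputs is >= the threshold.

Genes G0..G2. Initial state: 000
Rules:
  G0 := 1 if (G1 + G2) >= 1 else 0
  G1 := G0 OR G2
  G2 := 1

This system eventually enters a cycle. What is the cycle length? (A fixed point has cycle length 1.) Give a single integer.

Step 0: 000
Step 1: G0=(0+0>=1)=0 G1=G0|G2=0|0=0 G2=1(const) -> 001
Step 2: G0=(0+1>=1)=1 G1=G0|G2=0|1=1 G2=1(const) -> 111
Step 3: G0=(1+1>=1)=1 G1=G0|G2=1|1=1 G2=1(const) -> 111
State from step 3 equals state from step 2 -> cycle length 1

Answer: 1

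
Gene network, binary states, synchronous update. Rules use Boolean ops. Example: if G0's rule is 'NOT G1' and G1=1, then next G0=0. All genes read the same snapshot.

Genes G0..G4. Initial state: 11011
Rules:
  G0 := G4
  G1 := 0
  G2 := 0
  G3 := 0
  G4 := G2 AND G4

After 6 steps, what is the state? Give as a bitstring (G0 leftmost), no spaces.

Step 1: G0=G4=1 G1=0(const) G2=0(const) G3=0(const) G4=G2&G4=0&1=0 -> 10000
Step 2: G0=G4=0 G1=0(const) G2=0(const) G3=0(const) G4=G2&G4=0&0=0 -> 00000
Step 3: G0=G4=0 G1=0(const) G2=0(const) G3=0(const) G4=G2&G4=0&0=0 -> 00000
Step 4: G0=G4=0 G1=0(const) G2=0(const) G3=0(const) G4=G2&G4=0&0=0 -> 00000
Step 5: G0=G4=0 G1=0(const) G2=0(const) G3=0(const) G4=G2&G4=0&0=0 -> 00000
Step 6: G0=G4=0 G1=0(const) G2=0(const) G3=0(const) G4=G2&G4=0&0=0 -> 00000

00000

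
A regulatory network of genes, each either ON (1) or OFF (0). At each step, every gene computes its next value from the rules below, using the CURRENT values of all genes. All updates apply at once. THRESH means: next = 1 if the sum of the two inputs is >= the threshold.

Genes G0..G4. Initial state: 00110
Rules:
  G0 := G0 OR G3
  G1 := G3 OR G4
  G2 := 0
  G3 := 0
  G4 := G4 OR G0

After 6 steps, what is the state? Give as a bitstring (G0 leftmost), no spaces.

Step 1: G0=G0|G3=0|1=1 G1=G3|G4=1|0=1 G2=0(const) G3=0(const) G4=G4|G0=0|0=0 -> 11000
Step 2: G0=G0|G3=1|0=1 G1=G3|G4=0|0=0 G2=0(const) G3=0(const) G4=G4|G0=0|1=1 -> 10001
Step 3: G0=G0|G3=1|0=1 G1=G3|G4=0|1=1 G2=0(const) G3=0(const) G4=G4|G0=1|1=1 -> 11001
Step 4: G0=G0|G3=1|0=1 G1=G3|G4=0|1=1 G2=0(const) G3=0(const) G4=G4|G0=1|1=1 -> 11001
Step 5: G0=G0|G3=1|0=1 G1=G3|G4=0|1=1 G2=0(const) G3=0(const) G4=G4|G0=1|1=1 -> 11001
Step 6: G0=G0|G3=1|0=1 G1=G3|G4=0|1=1 G2=0(const) G3=0(const) G4=G4|G0=1|1=1 -> 11001

11001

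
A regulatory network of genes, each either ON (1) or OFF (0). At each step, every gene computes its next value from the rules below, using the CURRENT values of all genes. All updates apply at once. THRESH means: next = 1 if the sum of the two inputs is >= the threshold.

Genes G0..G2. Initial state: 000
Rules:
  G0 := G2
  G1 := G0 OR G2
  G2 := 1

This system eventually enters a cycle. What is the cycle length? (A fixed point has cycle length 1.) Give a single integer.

Step 0: 000
Step 1: G0=G2=0 G1=G0|G2=0|0=0 G2=1(const) -> 001
Step 2: G0=G2=1 G1=G0|G2=0|1=1 G2=1(const) -> 111
Step 3: G0=G2=1 G1=G0|G2=1|1=1 G2=1(const) -> 111
State from step 3 equals state from step 2 -> cycle length 1

Answer: 1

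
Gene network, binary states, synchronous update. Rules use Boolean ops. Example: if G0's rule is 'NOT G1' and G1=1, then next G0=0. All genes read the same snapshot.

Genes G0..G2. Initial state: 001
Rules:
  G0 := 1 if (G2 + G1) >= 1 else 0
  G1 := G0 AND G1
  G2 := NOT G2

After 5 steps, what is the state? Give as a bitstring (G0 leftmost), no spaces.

Step 1: G0=(1+0>=1)=1 G1=G0&G1=0&0=0 G2=NOT G2=NOT 1=0 -> 100
Step 2: G0=(0+0>=1)=0 G1=G0&G1=1&0=0 G2=NOT G2=NOT 0=1 -> 001
Step 3: G0=(1+0>=1)=1 G1=G0&G1=0&0=0 G2=NOT G2=NOT 1=0 -> 100
Step 4: G0=(0+0>=1)=0 G1=G0&G1=1&0=0 G2=NOT G2=NOT 0=1 -> 001
Step 5: G0=(1+0>=1)=1 G1=G0&G1=0&0=0 G2=NOT G2=NOT 1=0 -> 100

100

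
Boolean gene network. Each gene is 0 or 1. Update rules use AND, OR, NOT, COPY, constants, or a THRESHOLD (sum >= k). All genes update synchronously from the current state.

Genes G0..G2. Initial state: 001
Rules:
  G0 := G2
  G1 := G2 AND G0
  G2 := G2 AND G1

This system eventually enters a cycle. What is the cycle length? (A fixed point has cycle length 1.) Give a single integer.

Step 0: 001
Step 1: G0=G2=1 G1=G2&G0=1&0=0 G2=G2&G1=1&0=0 -> 100
Step 2: G0=G2=0 G1=G2&G0=0&1=0 G2=G2&G1=0&0=0 -> 000
Step 3: G0=G2=0 G1=G2&G0=0&0=0 G2=G2&G1=0&0=0 -> 000
State from step 3 equals state from step 2 -> cycle length 1

Answer: 1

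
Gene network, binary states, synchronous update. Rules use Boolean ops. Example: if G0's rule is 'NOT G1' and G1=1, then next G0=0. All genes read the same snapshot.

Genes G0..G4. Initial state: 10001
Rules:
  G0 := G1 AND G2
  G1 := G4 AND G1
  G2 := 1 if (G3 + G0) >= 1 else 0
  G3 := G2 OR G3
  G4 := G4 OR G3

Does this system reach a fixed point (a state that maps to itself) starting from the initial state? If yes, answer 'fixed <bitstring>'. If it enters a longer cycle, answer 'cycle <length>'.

Answer: fixed 00111

Derivation:
Step 0: 10001
Step 1: G0=G1&G2=0&0=0 G1=G4&G1=1&0=0 G2=(0+1>=1)=1 G3=G2|G3=0|0=0 G4=G4|G3=1|0=1 -> 00101
Step 2: G0=G1&G2=0&1=0 G1=G4&G1=1&0=0 G2=(0+0>=1)=0 G3=G2|G3=1|0=1 G4=G4|G3=1|0=1 -> 00011
Step 3: G0=G1&G2=0&0=0 G1=G4&G1=1&0=0 G2=(1+0>=1)=1 G3=G2|G3=0|1=1 G4=G4|G3=1|1=1 -> 00111
Step 4: G0=G1&G2=0&1=0 G1=G4&G1=1&0=0 G2=(1+0>=1)=1 G3=G2|G3=1|1=1 G4=G4|G3=1|1=1 -> 00111
Fixed point reached at step 3: 00111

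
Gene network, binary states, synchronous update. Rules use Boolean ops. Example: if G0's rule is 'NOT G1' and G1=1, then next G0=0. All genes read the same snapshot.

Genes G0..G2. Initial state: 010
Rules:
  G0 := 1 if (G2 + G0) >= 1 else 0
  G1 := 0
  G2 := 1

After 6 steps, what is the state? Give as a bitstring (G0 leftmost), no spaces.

Step 1: G0=(0+0>=1)=0 G1=0(const) G2=1(const) -> 001
Step 2: G0=(1+0>=1)=1 G1=0(const) G2=1(const) -> 101
Step 3: G0=(1+1>=1)=1 G1=0(const) G2=1(const) -> 101
Step 4: G0=(1+1>=1)=1 G1=0(const) G2=1(const) -> 101
Step 5: G0=(1+1>=1)=1 G1=0(const) G2=1(const) -> 101
Step 6: G0=(1+1>=1)=1 G1=0(const) G2=1(const) -> 101

101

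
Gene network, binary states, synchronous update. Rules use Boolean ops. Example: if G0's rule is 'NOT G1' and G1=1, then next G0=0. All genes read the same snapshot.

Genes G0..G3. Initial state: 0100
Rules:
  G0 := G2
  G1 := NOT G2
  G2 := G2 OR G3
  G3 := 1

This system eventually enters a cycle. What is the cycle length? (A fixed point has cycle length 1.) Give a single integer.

Step 0: 0100
Step 1: G0=G2=0 G1=NOT G2=NOT 0=1 G2=G2|G3=0|0=0 G3=1(const) -> 0101
Step 2: G0=G2=0 G1=NOT G2=NOT 0=1 G2=G2|G3=0|1=1 G3=1(const) -> 0111
Step 3: G0=G2=1 G1=NOT G2=NOT 1=0 G2=G2|G3=1|1=1 G3=1(const) -> 1011
Step 4: G0=G2=1 G1=NOT G2=NOT 1=0 G2=G2|G3=1|1=1 G3=1(const) -> 1011
State from step 4 equals state from step 3 -> cycle length 1

Answer: 1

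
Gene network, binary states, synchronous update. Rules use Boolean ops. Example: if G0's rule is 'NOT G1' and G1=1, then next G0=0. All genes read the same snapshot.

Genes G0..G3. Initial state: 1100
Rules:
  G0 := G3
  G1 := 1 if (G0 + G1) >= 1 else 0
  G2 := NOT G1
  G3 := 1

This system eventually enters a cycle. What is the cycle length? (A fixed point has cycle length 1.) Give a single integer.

Step 0: 1100
Step 1: G0=G3=0 G1=(1+1>=1)=1 G2=NOT G1=NOT 1=0 G3=1(const) -> 0101
Step 2: G0=G3=1 G1=(0+1>=1)=1 G2=NOT G1=NOT 1=0 G3=1(const) -> 1101
Step 3: G0=G3=1 G1=(1+1>=1)=1 G2=NOT G1=NOT 1=0 G3=1(const) -> 1101
State from step 3 equals state from step 2 -> cycle length 1

Answer: 1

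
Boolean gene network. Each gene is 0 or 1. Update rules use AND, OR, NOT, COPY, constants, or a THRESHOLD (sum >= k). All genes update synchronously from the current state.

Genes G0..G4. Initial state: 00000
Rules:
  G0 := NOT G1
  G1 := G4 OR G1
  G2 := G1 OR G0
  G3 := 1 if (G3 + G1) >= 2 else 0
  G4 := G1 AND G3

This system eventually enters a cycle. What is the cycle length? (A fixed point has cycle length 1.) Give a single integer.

Answer: 1

Derivation:
Step 0: 00000
Step 1: G0=NOT G1=NOT 0=1 G1=G4|G1=0|0=0 G2=G1|G0=0|0=0 G3=(0+0>=2)=0 G4=G1&G3=0&0=0 -> 10000
Step 2: G0=NOT G1=NOT 0=1 G1=G4|G1=0|0=0 G2=G1|G0=0|1=1 G3=(0+0>=2)=0 G4=G1&G3=0&0=0 -> 10100
Step 3: G0=NOT G1=NOT 0=1 G1=G4|G1=0|0=0 G2=G1|G0=0|1=1 G3=(0+0>=2)=0 G4=G1&G3=0&0=0 -> 10100
State from step 3 equals state from step 2 -> cycle length 1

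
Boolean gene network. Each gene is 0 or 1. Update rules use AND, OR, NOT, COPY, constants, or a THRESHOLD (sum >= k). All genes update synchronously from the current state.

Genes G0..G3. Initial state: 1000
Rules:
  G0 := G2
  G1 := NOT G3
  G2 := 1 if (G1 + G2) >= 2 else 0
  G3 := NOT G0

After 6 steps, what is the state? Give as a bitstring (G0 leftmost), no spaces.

Step 1: G0=G2=0 G1=NOT G3=NOT 0=1 G2=(0+0>=2)=0 G3=NOT G0=NOT 1=0 -> 0100
Step 2: G0=G2=0 G1=NOT G3=NOT 0=1 G2=(1+0>=2)=0 G3=NOT G0=NOT 0=1 -> 0101
Step 3: G0=G2=0 G1=NOT G3=NOT 1=0 G2=(1+0>=2)=0 G3=NOT G0=NOT 0=1 -> 0001
Step 4: G0=G2=0 G1=NOT G3=NOT 1=0 G2=(0+0>=2)=0 G3=NOT G0=NOT 0=1 -> 0001
Step 5: G0=G2=0 G1=NOT G3=NOT 1=0 G2=(0+0>=2)=0 G3=NOT G0=NOT 0=1 -> 0001
Step 6: G0=G2=0 G1=NOT G3=NOT 1=0 G2=(0+0>=2)=0 G3=NOT G0=NOT 0=1 -> 0001

0001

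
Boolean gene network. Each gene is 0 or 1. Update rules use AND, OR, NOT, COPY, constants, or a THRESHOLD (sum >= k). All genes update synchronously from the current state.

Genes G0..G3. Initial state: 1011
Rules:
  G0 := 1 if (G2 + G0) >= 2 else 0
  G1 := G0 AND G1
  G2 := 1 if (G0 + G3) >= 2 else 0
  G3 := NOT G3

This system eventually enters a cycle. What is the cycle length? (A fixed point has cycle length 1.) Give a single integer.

Answer: 2

Derivation:
Step 0: 1011
Step 1: G0=(1+1>=2)=1 G1=G0&G1=1&0=0 G2=(1+1>=2)=1 G3=NOT G3=NOT 1=0 -> 1010
Step 2: G0=(1+1>=2)=1 G1=G0&G1=1&0=0 G2=(1+0>=2)=0 G3=NOT G3=NOT 0=1 -> 1001
Step 3: G0=(0+1>=2)=0 G1=G0&G1=1&0=0 G2=(1+1>=2)=1 G3=NOT G3=NOT 1=0 -> 0010
Step 4: G0=(1+0>=2)=0 G1=G0&G1=0&0=0 G2=(0+0>=2)=0 G3=NOT G3=NOT 0=1 -> 0001
Step 5: G0=(0+0>=2)=0 G1=G0&G1=0&0=0 G2=(0+1>=2)=0 G3=NOT G3=NOT 1=0 -> 0000
Step 6: G0=(0+0>=2)=0 G1=G0&G1=0&0=0 G2=(0+0>=2)=0 G3=NOT G3=NOT 0=1 -> 0001
State from step 6 equals state from step 4 -> cycle length 2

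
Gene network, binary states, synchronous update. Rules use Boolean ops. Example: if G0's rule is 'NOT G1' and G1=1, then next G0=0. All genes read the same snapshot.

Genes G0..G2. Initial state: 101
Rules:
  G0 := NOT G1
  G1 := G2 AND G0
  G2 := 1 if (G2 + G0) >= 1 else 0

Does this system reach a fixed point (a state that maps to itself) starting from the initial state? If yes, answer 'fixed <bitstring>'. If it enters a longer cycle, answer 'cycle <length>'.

Answer: cycle 4

Derivation:
Step 0: 101
Step 1: G0=NOT G1=NOT 0=1 G1=G2&G0=1&1=1 G2=(1+1>=1)=1 -> 111
Step 2: G0=NOT G1=NOT 1=0 G1=G2&G0=1&1=1 G2=(1+1>=1)=1 -> 011
Step 3: G0=NOT G1=NOT 1=0 G1=G2&G0=1&0=0 G2=(1+0>=1)=1 -> 001
Step 4: G0=NOT G1=NOT 0=1 G1=G2&G0=1&0=0 G2=(1+0>=1)=1 -> 101
Cycle of length 4 starting at step 0 -> no fixed point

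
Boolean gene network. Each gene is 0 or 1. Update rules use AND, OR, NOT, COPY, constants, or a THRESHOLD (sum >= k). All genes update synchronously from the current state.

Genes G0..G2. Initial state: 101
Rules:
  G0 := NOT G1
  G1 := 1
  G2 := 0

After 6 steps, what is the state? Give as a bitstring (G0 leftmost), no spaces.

Step 1: G0=NOT G1=NOT 0=1 G1=1(const) G2=0(const) -> 110
Step 2: G0=NOT G1=NOT 1=0 G1=1(const) G2=0(const) -> 010
Step 3: G0=NOT G1=NOT 1=0 G1=1(const) G2=0(const) -> 010
Step 4: G0=NOT G1=NOT 1=0 G1=1(const) G2=0(const) -> 010
Step 5: G0=NOT G1=NOT 1=0 G1=1(const) G2=0(const) -> 010
Step 6: G0=NOT G1=NOT 1=0 G1=1(const) G2=0(const) -> 010

010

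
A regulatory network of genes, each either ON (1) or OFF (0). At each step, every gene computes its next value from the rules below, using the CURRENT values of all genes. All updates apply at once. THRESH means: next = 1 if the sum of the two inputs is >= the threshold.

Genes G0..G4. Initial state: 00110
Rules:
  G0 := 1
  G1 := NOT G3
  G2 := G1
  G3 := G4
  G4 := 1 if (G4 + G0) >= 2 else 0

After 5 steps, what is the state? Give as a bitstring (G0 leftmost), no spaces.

Step 1: G0=1(const) G1=NOT G3=NOT 1=0 G2=G1=0 G3=G4=0 G4=(0+0>=2)=0 -> 10000
Step 2: G0=1(const) G1=NOT G3=NOT 0=1 G2=G1=0 G3=G4=0 G4=(0+1>=2)=0 -> 11000
Step 3: G0=1(const) G1=NOT G3=NOT 0=1 G2=G1=1 G3=G4=0 G4=(0+1>=2)=0 -> 11100
Step 4: G0=1(const) G1=NOT G3=NOT 0=1 G2=G1=1 G3=G4=0 G4=(0+1>=2)=0 -> 11100
Step 5: G0=1(const) G1=NOT G3=NOT 0=1 G2=G1=1 G3=G4=0 G4=(0+1>=2)=0 -> 11100

11100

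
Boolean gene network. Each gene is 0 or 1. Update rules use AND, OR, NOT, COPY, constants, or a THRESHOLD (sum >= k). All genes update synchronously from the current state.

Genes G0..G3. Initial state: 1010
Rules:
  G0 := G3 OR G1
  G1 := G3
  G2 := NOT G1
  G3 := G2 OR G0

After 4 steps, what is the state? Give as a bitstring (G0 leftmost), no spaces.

Step 1: G0=G3|G1=0|0=0 G1=G3=0 G2=NOT G1=NOT 0=1 G3=G2|G0=1|1=1 -> 0011
Step 2: G0=G3|G1=1|0=1 G1=G3=1 G2=NOT G1=NOT 0=1 G3=G2|G0=1|0=1 -> 1111
Step 3: G0=G3|G1=1|1=1 G1=G3=1 G2=NOT G1=NOT 1=0 G3=G2|G0=1|1=1 -> 1101
Step 4: G0=G3|G1=1|1=1 G1=G3=1 G2=NOT G1=NOT 1=0 G3=G2|G0=0|1=1 -> 1101

1101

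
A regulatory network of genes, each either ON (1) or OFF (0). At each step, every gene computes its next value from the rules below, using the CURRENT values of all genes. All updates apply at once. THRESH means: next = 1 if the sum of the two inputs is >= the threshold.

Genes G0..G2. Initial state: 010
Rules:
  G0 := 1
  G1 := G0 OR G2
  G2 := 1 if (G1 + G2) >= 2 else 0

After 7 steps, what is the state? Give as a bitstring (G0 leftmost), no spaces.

Step 1: G0=1(const) G1=G0|G2=0|0=0 G2=(1+0>=2)=0 -> 100
Step 2: G0=1(const) G1=G0|G2=1|0=1 G2=(0+0>=2)=0 -> 110
Step 3: G0=1(const) G1=G0|G2=1|0=1 G2=(1+0>=2)=0 -> 110
Step 4: G0=1(const) G1=G0|G2=1|0=1 G2=(1+0>=2)=0 -> 110
Step 5: G0=1(const) G1=G0|G2=1|0=1 G2=(1+0>=2)=0 -> 110
Step 6: G0=1(const) G1=G0|G2=1|0=1 G2=(1+0>=2)=0 -> 110
Step 7: G0=1(const) G1=G0|G2=1|0=1 G2=(1+0>=2)=0 -> 110

110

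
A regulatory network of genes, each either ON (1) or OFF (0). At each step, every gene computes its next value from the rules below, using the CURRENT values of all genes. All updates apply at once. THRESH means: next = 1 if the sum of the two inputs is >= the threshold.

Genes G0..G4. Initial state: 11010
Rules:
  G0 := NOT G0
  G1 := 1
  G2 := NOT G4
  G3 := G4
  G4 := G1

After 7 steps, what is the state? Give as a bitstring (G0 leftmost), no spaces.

Step 1: G0=NOT G0=NOT 1=0 G1=1(const) G2=NOT G4=NOT 0=1 G3=G4=0 G4=G1=1 -> 01101
Step 2: G0=NOT G0=NOT 0=1 G1=1(const) G2=NOT G4=NOT 1=0 G3=G4=1 G4=G1=1 -> 11011
Step 3: G0=NOT G0=NOT 1=0 G1=1(const) G2=NOT G4=NOT 1=0 G3=G4=1 G4=G1=1 -> 01011
Step 4: G0=NOT G0=NOT 0=1 G1=1(const) G2=NOT G4=NOT 1=0 G3=G4=1 G4=G1=1 -> 11011
Step 5: G0=NOT G0=NOT 1=0 G1=1(const) G2=NOT G4=NOT 1=0 G3=G4=1 G4=G1=1 -> 01011
Step 6: G0=NOT G0=NOT 0=1 G1=1(const) G2=NOT G4=NOT 1=0 G3=G4=1 G4=G1=1 -> 11011
Step 7: G0=NOT G0=NOT 1=0 G1=1(const) G2=NOT G4=NOT 1=0 G3=G4=1 G4=G1=1 -> 01011

01011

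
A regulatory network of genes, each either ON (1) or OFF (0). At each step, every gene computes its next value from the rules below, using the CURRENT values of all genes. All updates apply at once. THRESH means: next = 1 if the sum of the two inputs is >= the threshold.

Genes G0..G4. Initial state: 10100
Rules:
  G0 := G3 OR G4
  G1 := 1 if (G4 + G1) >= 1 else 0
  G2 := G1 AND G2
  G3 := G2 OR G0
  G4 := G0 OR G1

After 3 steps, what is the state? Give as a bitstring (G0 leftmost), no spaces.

Step 1: G0=G3|G4=0|0=0 G1=(0+0>=1)=0 G2=G1&G2=0&1=0 G3=G2|G0=1|1=1 G4=G0|G1=1|0=1 -> 00011
Step 2: G0=G3|G4=1|1=1 G1=(1+0>=1)=1 G2=G1&G2=0&0=0 G3=G2|G0=0|0=0 G4=G0|G1=0|0=0 -> 11000
Step 3: G0=G3|G4=0|0=0 G1=(0+1>=1)=1 G2=G1&G2=1&0=0 G3=G2|G0=0|1=1 G4=G0|G1=1|1=1 -> 01011

01011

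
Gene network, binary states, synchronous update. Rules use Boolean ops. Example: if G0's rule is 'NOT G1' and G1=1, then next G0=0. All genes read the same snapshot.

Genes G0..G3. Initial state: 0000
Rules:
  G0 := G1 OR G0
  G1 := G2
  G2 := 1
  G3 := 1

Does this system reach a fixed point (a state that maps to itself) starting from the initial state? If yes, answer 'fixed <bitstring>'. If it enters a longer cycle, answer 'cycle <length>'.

Answer: fixed 1111

Derivation:
Step 0: 0000
Step 1: G0=G1|G0=0|0=0 G1=G2=0 G2=1(const) G3=1(const) -> 0011
Step 2: G0=G1|G0=0|0=0 G1=G2=1 G2=1(const) G3=1(const) -> 0111
Step 3: G0=G1|G0=1|0=1 G1=G2=1 G2=1(const) G3=1(const) -> 1111
Step 4: G0=G1|G0=1|1=1 G1=G2=1 G2=1(const) G3=1(const) -> 1111
Fixed point reached at step 3: 1111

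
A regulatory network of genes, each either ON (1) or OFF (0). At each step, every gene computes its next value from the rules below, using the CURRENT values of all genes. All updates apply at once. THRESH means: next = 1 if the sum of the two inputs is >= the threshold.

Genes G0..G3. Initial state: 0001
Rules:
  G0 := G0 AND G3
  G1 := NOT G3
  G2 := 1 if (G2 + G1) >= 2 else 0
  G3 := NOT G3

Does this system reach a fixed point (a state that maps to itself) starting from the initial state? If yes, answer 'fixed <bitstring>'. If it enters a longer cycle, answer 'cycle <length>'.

Step 0: 0001
Step 1: G0=G0&G3=0&1=0 G1=NOT G3=NOT 1=0 G2=(0+0>=2)=0 G3=NOT G3=NOT 1=0 -> 0000
Step 2: G0=G0&G3=0&0=0 G1=NOT G3=NOT 0=1 G2=(0+0>=2)=0 G3=NOT G3=NOT 0=1 -> 0101
Step 3: G0=G0&G3=0&1=0 G1=NOT G3=NOT 1=0 G2=(0+1>=2)=0 G3=NOT G3=NOT 1=0 -> 0000
Cycle of length 2 starting at step 1 -> no fixed point

Answer: cycle 2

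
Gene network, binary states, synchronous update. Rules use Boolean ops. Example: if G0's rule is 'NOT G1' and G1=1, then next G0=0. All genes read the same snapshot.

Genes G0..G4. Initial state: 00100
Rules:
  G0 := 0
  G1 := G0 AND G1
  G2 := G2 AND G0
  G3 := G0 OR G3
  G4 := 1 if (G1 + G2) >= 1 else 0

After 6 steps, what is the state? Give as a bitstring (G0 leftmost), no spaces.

Step 1: G0=0(const) G1=G0&G1=0&0=0 G2=G2&G0=1&0=0 G3=G0|G3=0|0=0 G4=(0+1>=1)=1 -> 00001
Step 2: G0=0(const) G1=G0&G1=0&0=0 G2=G2&G0=0&0=0 G3=G0|G3=0|0=0 G4=(0+0>=1)=0 -> 00000
Step 3: G0=0(const) G1=G0&G1=0&0=0 G2=G2&G0=0&0=0 G3=G0|G3=0|0=0 G4=(0+0>=1)=0 -> 00000
Step 4: G0=0(const) G1=G0&G1=0&0=0 G2=G2&G0=0&0=0 G3=G0|G3=0|0=0 G4=(0+0>=1)=0 -> 00000
Step 5: G0=0(const) G1=G0&G1=0&0=0 G2=G2&G0=0&0=0 G3=G0|G3=0|0=0 G4=(0+0>=1)=0 -> 00000
Step 6: G0=0(const) G1=G0&G1=0&0=0 G2=G2&G0=0&0=0 G3=G0|G3=0|0=0 G4=(0+0>=1)=0 -> 00000

00000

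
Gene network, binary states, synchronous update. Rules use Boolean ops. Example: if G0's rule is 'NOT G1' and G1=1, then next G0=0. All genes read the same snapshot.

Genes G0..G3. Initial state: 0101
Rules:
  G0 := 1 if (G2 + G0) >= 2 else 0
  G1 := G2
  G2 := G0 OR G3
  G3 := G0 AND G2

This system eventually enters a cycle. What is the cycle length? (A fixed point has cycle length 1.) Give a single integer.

Answer: 1

Derivation:
Step 0: 0101
Step 1: G0=(0+0>=2)=0 G1=G2=0 G2=G0|G3=0|1=1 G3=G0&G2=0&0=0 -> 0010
Step 2: G0=(1+0>=2)=0 G1=G2=1 G2=G0|G3=0|0=0 G3=G0&G2=0&1=0 -> 0100
Step 3: G0=(0+0>=2)=0 G1=G2=0 G2=G0|G3=0|0=0 G3=G0&G2=0&0=0 -> 0000
Step 4: G0=(0+0>=2)=0 G1=G2=0 G2=G0|G3=0|0=0 G3=G0&G2=0&0=0 -> 0000
State from step 4 equals state from step 3 -> cycle length 1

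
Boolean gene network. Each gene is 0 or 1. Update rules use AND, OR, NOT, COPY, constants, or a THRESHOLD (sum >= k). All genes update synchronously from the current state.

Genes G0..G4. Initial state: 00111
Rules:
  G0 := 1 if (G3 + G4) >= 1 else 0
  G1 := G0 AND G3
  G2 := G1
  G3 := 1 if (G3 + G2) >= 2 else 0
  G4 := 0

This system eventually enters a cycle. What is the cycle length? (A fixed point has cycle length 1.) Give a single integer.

Step 0: 00111
Step 1: G0=(1+1>=1)=1 G1=G0&G3=0&1=0 G2=G1=0 G3=(1+1>=2)=1 G4=0(const) -> 10010
Step 2: G0=(1+0>=1)=1 G1=G0&G3=1&1=1 G2=G1=0 G3=(1+0>=2)=0 G4=0(const) -> 11000
Step 3: G0=(0+0>=1)=0 G1=G0&G3=1&0=0 G2=G1=1 G3=(0+0>=2)=0 G4=0(const) -> 00100
Step 4: G0=(0+0>=1)=0 G1=G0&G3=0&0=0 G2=G1=0 G3=(0+1>=2)=0 G4=0(const) -> 00000
Step 5: G0=(0+0>=1)=0 G1=G0&G3=0&0=0 G2=G1=0 G3=(0+0>=2)=0 G4=0(const) -> 00000
State from step 5 equals state from step 4 -> cycle length 1

Answer: 1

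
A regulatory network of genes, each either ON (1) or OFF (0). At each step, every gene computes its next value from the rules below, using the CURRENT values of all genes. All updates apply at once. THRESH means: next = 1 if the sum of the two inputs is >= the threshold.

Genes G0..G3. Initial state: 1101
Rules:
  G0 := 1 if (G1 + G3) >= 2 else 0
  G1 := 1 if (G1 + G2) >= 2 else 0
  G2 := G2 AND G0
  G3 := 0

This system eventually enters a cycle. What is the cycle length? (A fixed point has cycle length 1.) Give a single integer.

Step 0: 1101
Step 1: G0=(1+1>=2)=1 G1=(1+0>=2)=0 G2=G2&G0=0&1=0 G3=0(const) -> 1000
Step 2: G0=(0+0>=2)=0 G1=(0+0>=2)=0 G2=G2&G0=0&1=0 G3=0(const) -> 0000
Step 3: G0=(0+0>=2)=0 G1=(0+0>=2)=0 G2=G2&G0=0&0=0 G3=0(const) -> 0000
State from step 3 equals state from step 2 -> cycle length 1

Answer: 1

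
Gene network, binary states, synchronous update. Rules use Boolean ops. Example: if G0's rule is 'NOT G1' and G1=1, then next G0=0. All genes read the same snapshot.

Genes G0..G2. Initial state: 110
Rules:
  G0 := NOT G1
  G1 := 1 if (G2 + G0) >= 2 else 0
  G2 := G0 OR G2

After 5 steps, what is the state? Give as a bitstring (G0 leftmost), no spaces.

Step 1: G0=NOT G1=NOT 1=0 G1=(0+1>=2)=0 G2=G0|G2=1|0=1 -> 001
Step 2: G0=NOT G1=NOT 0=1 G1=(1+0>=2)=0 G2=G0|G2=0|1=1 -> 101
Step 3: G0=NOT G1=NOT 0=1 G1=(1+1>=2)=1 G2=G0|G2=1|1=1 -> 111
Step 4: G0=NOT G1=NOT 1=0 G1=(1+1>=2)=1 G2=G0|G2=1|1=1 -> 011
Step 5: G0=NOT G1=NOT 1=0 G1=(1+0>=2)=0 G2=G0|G2=0|1=1 -> 001

001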